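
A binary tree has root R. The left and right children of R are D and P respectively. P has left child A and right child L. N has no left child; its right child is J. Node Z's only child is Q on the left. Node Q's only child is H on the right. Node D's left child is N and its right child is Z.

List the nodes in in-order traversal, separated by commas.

In-order visits the left subtree, then the node, then the right subtree.
At R: go left to D.
  At D: go left to N.
    At N: no left child.
    Visit N.
    At N: go right to J.
      J is a leaf — visit J.
  Visit D.
  At D: go right to Z.
    At Z: go left to Q.
      At Q: no left child.
      Visit Q.
      At Q: go right to H.
        H is a leaf — visit H.
    Visit Z.
    At Z: no right child.
Visit R.
At R: go right to P.
  At P: go left to A.
    A is a leaf — visit A.
  Visit P.
  At P: go right to L.
    L is a leaf — visit L.

N, J, D, Q, H, Z, R, A, P, L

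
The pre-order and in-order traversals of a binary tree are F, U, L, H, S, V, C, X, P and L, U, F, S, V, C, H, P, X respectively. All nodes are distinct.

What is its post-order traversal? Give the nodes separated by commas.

L, U, C, V, S, P, X, H, F

The first element of pre-order is the root; it splits in-order into left and right subtrees.
Root F: left subtree has 2 nodes {L, U}, right has 6 {S, V, C, H, P, X}.
  Root U: left subtree has 1 node {L}, right has 0 { }.
  Root H: left subtree has 3 nodes {S, V, C}, right has 2 {P, X}.
    Root S: left subtree has 0 nodes { }, right has 2 {V, C}.
      Root V: left subtree has 0 nodes { }, right has 1 {C}.
    Root X: left subtree has 1 node {P}, right has 0 { }.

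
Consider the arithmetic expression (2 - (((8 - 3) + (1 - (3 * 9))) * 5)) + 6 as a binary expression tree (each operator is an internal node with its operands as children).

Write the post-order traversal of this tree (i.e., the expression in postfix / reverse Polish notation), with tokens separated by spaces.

Post-order on an expression tree gives postfix notation: for each operator, emit left operand, right operand, then the operator.

2 8 3 - 1 3 9 * - + 5 * - 6 +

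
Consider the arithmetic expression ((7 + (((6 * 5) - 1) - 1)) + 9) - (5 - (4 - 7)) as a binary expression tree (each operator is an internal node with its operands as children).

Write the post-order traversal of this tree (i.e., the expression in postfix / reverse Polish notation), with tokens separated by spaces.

7 6 5 * 1 - 1 - + 9 + 5 4 7 - - -

Post-order on an expression tree gives postfix notation: for each operator, emit left operand, right operand, then the operator.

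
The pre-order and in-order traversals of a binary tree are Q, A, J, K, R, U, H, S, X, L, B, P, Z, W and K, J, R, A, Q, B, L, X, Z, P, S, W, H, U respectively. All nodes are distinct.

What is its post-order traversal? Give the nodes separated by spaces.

K R J A B L Z P X W S H U Q

The first element of pre-order is the root; it splits in-order into left and right subtrees.
Root Q: left subtree has 4 nodes {K, J, R, A}, right has 9 {B, L, X, Z, P, S, W, H, U}.
  Root A: left subtree has 3 nodes {K, J, R}, right has 0 { }.
    Root J: left subtree has 1 node {K}, right has 1 {R}.
  Root U: left subtree has 8 nodes {B, L, X, Z, P, S, W, H}, right has 0 { }.
    Root H: left subtree has 7 nodes {B, L, X, Z, P, S, W}, right has 0 { }.
      Root S: left subtree has 5 nodes {B, L, X, Z, P}, right has 1 {W}.
        Root X: left subtree has 2 nodes {B, L}, right has 2 {Z, P}.
          Root L: left subtree has 1 node {B}, right has 0 { }.
          Root P: left subtree has 1 node {Z}, right has 0 { }.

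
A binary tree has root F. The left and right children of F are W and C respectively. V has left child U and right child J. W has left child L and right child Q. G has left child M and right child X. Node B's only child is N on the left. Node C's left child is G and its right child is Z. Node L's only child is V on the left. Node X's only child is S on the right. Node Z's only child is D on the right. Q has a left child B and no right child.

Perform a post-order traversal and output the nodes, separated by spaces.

Post-order visits the left subtree, then the right subtree, then the node.
At F: go left to W.
  At W: go left to L.
    At L: go left to V.
      At V: go left to U.
        U is a leaf — visit U.
      At V: go right to J.
        J is a leaf — visit J.
      Visit V.
    At L: no right child.
    Visit L.
  At W: go right to Q.
    At Q: go left to B.
      At B: go left to N.
        N is a leaf — visit N.
      At B: no right child.
      Visit B.
    At Q: no right child.
    Visit Q.
  Visit W.
At F: go right to C.
  At C: go left to G.
    At G: go left to M.
      M is a leaf — visit M.
    At G: go right to X.
      At X: no left child.
      At X: go right to S.
        S is a leaf — visit S.
      Visit X.
    Visit G.
  At C: go right to Z.
    At Z: no left child.
    At Z: go right to D.
      D is a leaf — visit D.
    Visit Z.
  Visit C.
Visit F.

U J V L N B Q W M S X G D Z C F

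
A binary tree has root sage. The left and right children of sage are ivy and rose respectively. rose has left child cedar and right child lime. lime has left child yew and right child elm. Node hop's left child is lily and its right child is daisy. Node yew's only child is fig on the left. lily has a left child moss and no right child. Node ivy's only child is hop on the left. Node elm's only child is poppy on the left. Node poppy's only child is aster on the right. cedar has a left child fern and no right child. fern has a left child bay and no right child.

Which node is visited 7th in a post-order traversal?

Post-order visits the left subtree, then the right subtree, then the node.
At sage: go left to ivy.
  At ivy: go left to hop.
    At hop: go left to lily.
      At lily: go left to moss.
        moss is a leaf — visit moss.
      At lily: no right child.
      Visit lily.
    At hop: go right to daisy.
      daisy is a leaf — visit daisy.
    Visit hop.
  At ivy: no right child.
  Visit ivy.
At sage: go right to rose.
  At rose: go left to cedar.
    At cedar: go left to fern.
      At fern: go left to bay.
        bay is a leaf — visit bay.
      At fern: no right child.
      Visit fern.
    At cedar: no right child.
    Visit cedar.
  At rose: go right to lime.
    At lime: go left to yew.
      At yew: go left to fig.
        fig is a leaf — visit fig.
      At yew: no right child.
      Visit yew.
    At lime: go right to elm.
      At elm: go left to poppy.
        At poppy: no left child.
        At poppy: go right to aster.
          aster is a leaf — visit aster.
        Visit poppy.
      At elm: no right child.
      Visit elm.
    Visit lime.
  Visit rose.
Visit sage.
Full post-order sequence: moss, lily, daisy, hop, ivy, bay, fern, cedar, fig, yew, aster, poppy, elm, lime, rose, sage.

fern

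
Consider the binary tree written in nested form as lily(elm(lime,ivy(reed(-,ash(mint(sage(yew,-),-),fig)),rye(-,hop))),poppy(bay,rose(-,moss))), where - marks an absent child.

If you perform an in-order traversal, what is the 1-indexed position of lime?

In-order visits the left subtree, then the node, then the right subtree.
At lily: go left to elm.
  At elm: go left to lime.
    lime is a leaf — visit lime.
  Visit elm.
  At elm: go right to ivy.
    At ivy: go left to reed.
      At reed: no left child.
      Visit reed.
      At reed: go right to ash.
        At ash: go left to mint.
          At mint: go left to sage.
            At sage: go left to yew.
              yew is a leaf — visit yew.
            Visit sage.
            At sage: no right child.
          Visit mint.
          At mint: no right child.
        Visit ash.
        At ash: go right to fig.
          fig is a leaf — visit fig.
    Visit ivy.
    At ivy: go right to rye.
      At rye: no left child.
      Visit rye.
      At rye: go right to hop.
        hop is a leaf — visit hop.
Visit lily.
At lily: go right to poppy.
  At poppy: go left to bay.
    bay is a leaf — visit bay.
  Visit poppy.
  At poppy: go right to rose.
    At rose: no left child.
    Visit rose.
    At rose: go right to moss.
      moss is a leaf — visit moss.
Full in-order sequence: lime, elm, reed, yew, sage, mint, ash, fig, ivy, rye, hop, lily, bay, poppy, rose, moss.

1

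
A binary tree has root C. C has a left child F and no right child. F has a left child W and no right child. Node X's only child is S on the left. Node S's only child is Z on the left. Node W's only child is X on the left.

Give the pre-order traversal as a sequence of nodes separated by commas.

C, F, W, X, S, Z

Pre-order visits the node, then its left subtree, then its right subtree.
Visit C.
At C: go left to F.
  Visit F.
  At F: go left to W.
    Visit W.
    At W: go left to X.
      Visit X.
      At X: go left to S.
        Visit S.
        At S: go left to Z.
          Z is a leaf — visit Z.
        At S: no right child.
      At X: no right child.
    At W: no right child.
  At F: no right child.
At C: no right child.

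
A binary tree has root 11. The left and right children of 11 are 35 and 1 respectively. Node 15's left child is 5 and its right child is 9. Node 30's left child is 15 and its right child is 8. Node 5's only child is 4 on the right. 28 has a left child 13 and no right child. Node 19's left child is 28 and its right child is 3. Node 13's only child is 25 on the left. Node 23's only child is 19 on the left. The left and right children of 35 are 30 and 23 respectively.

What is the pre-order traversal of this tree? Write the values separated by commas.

11, 35, 30, 15, 5, 4, 9, 8, 23, 19, 28, 13, 25, 3, 1

Pre-order visits the node, then its left subtree, then its right subtree.
Visit 11.
At 11: go left to 35.
  Visit 35.
  At 35: go left to 30.
    Visit 30.
    At 30: go left to 15.
      Visit 15.
      At 15: go left to 5.
        Visit 5.
        At 5: no left child.
        At 5: go right to 4.
          4 is a leaf — visit 4.
      At 15: go right to 9.
        9 is a leaf — visit 9.
    At 30: go right to 8.
      8 is a leaf — visit 8.
  At 35: go right to 23.
    Visit 23.
    At 23: go left to 19.
      Visit 19.
      At 19: go left to 28.
        Visit 28.
        At 28: go left to 13.
          Visit 13.
          At 13: go left to 25.
            25 is a leaf — visit 25.
          At 13: no right child.
        At 28: no right child.
      At 19: go right to 3.
        3 is a leaf — visit 3.
    At 23: no right child.
At 11: go right to 1.
  1 is a leaf — visit 1.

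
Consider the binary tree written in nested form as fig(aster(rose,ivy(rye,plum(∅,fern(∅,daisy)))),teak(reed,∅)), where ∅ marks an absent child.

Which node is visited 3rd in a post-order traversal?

daisy

Post-order visits the left subtree, then the right subtree, then the node.
At fig: go left to aster.
  At aster: go left to rose.
    rose is a leaf — visit rose.
  At aster: go right to ivy.
    At ivy: go left to rye.
      rye is a leaf — visit rye.
    At ivy: go right to plum.
      At plum: no left child.
      At plum: go right to fern.
        At fern: no left child.
        At fern: go right to daisy.
          daisy is a leaf — visit daisy.
        Visit fern.
      Visit plum.
    Visit ivy.
  Visit aster.
At fig: go right to teak.
  At teak: go left to reed.
    reed is a leaf — visit reed.
  At teak: no right child.
  Visit teak.
Visit fig.
Full post-order sequence: rose, rye, daisy, fern, plum, ivy, aster, reed, teak, fig.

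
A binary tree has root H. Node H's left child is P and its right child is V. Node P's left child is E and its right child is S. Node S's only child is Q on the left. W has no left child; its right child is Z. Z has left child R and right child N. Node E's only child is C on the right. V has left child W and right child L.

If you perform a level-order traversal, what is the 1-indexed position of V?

Level-order visits nodes level by level from the root, left to right within each level.
Level 0: H
Level 1: P, V
Level 2: E, S, W, L
Level 3: C, Q, Z
Level 4: R, N
Full level-order sequence: H, P, V, E, S, W, L, C, Q, Z, R, N.

3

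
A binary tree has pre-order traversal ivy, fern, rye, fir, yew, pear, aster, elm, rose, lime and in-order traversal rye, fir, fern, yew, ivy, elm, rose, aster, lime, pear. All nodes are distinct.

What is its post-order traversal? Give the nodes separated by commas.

The first element of pre-order is the root; it splits in-order into left and right subtrees.
Root ivy: left subtree has 4 nodes {rye, fir, fern, yew}, right has 5 {elm, rose, aster, lime, pear}.
  Root fern: left subtree has 2 nodes {rye, fir}, right has 1 {yew}.
    Root rye: left subtree has 0 nodes { }, right has 1 {fir}.
  Root pear: left subtree has 4 nodes {elm, rose, aster, lime}, right has 0 { }.
    Root aster: left subtree has 2 nodes {elm, rose}, right has 1 {lime}.
      Root elm: left subtree has 0 nodes { }, right has 1 {rose}.

fir, rye, yew, fern, rose, elm, lime, aster, pear, ivy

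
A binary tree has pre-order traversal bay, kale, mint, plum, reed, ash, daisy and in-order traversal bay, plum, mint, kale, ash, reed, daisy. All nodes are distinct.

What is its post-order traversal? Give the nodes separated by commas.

The first element of pre-order is the root; it splits in-order into left and right subtrees.
Root bay: left subtree has 0 nodes { }, right has 6 {plum, mint, kale, ash, reed, daisy}.
  Root kale: left subtree has 2 nodes {plum, mint}, right has 3 {ash, reed, daisy}.
    Root mint: left subtree has 1 node {plum}, right has 0 { }.
    Root reed: left subtree has 1 node {ash}, right has 1 {daisy}.

plum, mint, ash, daisy, reed, kale, bay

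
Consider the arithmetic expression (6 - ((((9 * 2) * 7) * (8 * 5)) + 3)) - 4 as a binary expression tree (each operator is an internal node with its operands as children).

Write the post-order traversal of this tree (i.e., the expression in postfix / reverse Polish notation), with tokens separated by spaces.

Post-order on an expression tree gives postfix notation: for each operator, emit left operand, right operand, then the operator.

6 9 2 * 7 * 8 5 * * 3 + - 4 -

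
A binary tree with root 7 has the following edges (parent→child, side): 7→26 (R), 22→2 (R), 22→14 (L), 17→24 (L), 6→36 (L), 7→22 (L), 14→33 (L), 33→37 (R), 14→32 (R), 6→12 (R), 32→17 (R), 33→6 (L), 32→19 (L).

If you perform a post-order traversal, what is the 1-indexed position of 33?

Post-order visits the left subtree, then the right subtree, then the node.
At 7: go left to 22.
  At 22: go left to 14.
    At 14: go left to 33.
      At 33: go left to 6.
        At 6: go left to 36.
          36 is a leaf — visit 36.
        At 6: go right to 12.
          12 is a leaf — visit 12.
        Visit 6.
      At 33: go right to 37.
        37 is a leaf — visit 37.
      Visit 33.
    At 14: go right to 32.
      At 32: go left to 19.
        19 is a leaf — visit 19.
      At 32: go right to 17.
        At 17: go left to 24.
          24 is a leaf — visit 24.
        At 17: no right child.
        Visit 17.
      Visit 32.
    Visit 14.
  At 22: go right to 2.
    2 is a leaf — visit 2.
  Visit 22.
At 7: go right to 26.
  26 is a leaf — visit 26.
Visit 7.
Full post-order sequence: 36, 12, 6, 37, 33, 19, 24, 17, 32, 14, 2, 22, 26, 7.

5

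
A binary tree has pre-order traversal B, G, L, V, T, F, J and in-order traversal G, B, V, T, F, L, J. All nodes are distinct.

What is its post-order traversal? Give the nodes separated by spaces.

G F T V J L B

The first element of pre-order is the root; it splits in-order into left and right subtrees.
Root B: left subtree has 1 node {G}, right has 5 {V, T, F, L, J}.
  Root L: left subtree has 3 nodes {V, T, F}, right has 1 {J}.
    Root V: left subtree has 0 nodes { }, right has 2 {T, F}.
      Root T: left subtree has 0 nodes { }, right has 1 {F}.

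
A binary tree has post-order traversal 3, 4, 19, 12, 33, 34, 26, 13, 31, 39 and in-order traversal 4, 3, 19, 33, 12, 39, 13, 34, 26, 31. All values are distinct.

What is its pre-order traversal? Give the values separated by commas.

The last element of post-order is the root; it splits in-order into left and right subtrees.
Root 39: left subtree has 5 nodes {4, 3, 19, 33, 12}, right has 4 {13, 34, 26, 31}.
  Root 33: left subtree has 3 nodes {4, 3, 19}, right has 1 {12}.
    Root 19: left subtree has 2 nodes {4, 3}, right has 0 { }.
      Root 4: left subtree has 0 nodes { }, right has 1 {3}.
  Root 31: left subtree has 3 nodes {13, 34, 26}, right has 0 { }.
    Root 13: left subtree has 0 nodes { }, right has 2 {34, 26}.
      Root 26: left subtree has 1 node {34}, right has 0 { }.

39, 33, 19, 4, 3, 12, 31, 13, 26, 34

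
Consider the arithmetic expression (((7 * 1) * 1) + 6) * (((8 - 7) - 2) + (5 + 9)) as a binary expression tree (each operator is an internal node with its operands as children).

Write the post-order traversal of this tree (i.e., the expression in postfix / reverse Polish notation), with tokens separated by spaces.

7 1 * 1 * 6 + 8 7 - 2 - 5 9 + + *

Post-order on an expression tree gives postfix notation: for each operator, emit left operand, right operand, then the operator.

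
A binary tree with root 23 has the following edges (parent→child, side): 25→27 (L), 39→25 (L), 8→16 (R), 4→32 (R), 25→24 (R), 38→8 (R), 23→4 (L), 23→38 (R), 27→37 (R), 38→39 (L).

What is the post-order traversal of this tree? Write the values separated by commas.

32, 4, 37, 27, 24, 25, 39, 16, 8, 38, 23

Post-order visits the left subtree, then the right subtree, then the node.
At 23: go left to 4.
  At 4: no left child.
  At 4: go right to 32.
    32 is a leaf — visit 32.
  Visit 4.
At 23: go right to 38.
  At 38: go left to 39.
    At 39: go left to 25.
      At 25: go left to 27.
        At 27: no left child.
        At 27: go right to 37.
          37 is a leaf — visit 37.
        Visit 27.
      At 25: go right to 24.
        24 is a leaf — visit 24.
      Visit 25.
    At 39: no right child.
    Visit 39.
  At 38: go right to 8.
    At 8: no left child.
    At 8: go right to 16.
      16 is a leaf — visit 16.
    Visit 8.
  Visit 38.
Visit 23.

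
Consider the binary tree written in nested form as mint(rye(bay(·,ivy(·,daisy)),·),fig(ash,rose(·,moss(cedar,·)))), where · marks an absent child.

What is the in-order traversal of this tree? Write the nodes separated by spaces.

bay ivy daisy rye mint ash fig rose cedar moss

In-order visits the left subtree, then the node, then the right subtree.
At mint: go left to rye.
  At rye: go left to bay.
    At bay: no left child.
    Visit bay.
    At bay: go right to ivy.
      At ivy: no left child.
      Visit ivy.
      At ivy: go right to daisy.
        daisy is a leaf — visit daisy.
  Visit rye.
  At rye: no right child.
Visit mint.
At mint: go right to fig.
  At fig: go left to ash.
    ash is a leaf — visit ash.
  Visit fig.
  At fig: go right to rose.
    At rose: no left child.
    Visit rose.
    At rose: go right to moss.
      At moss: go left to cedar.
        cedar is a leaf — visit cedar.
      Visit moss.
      At moss: no right child.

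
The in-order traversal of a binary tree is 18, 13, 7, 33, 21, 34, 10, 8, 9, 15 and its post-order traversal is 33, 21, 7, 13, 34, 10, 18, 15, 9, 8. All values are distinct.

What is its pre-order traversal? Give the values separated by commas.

8, 18, 10, 34, 13, 7, 21, 33, 9, 15

The last element of post-order is the root; it splits in-order into left and right subtrees.
Root 8: left subtree has 7 nodes {18, 13, 7, 33, 21, 34, 10}, right has 2 {9, 15}.
  Root 18: left subtree has 0 nodes { }, right has 6 {13, 7, 33, 21, 34, 10}.
    Root 10: left subtree has 5 nodes {13, 7, 33, 21, 34}, right has 0 { }.
      Root 34: left subtree has 4 nodes {13, 7, 33, 21}, right has 0 { }.
        Root 13: left subtree has 0 nodes { }, right has 3 {7, 33, 21}.
          Root 7: left subtree has 0 nodes { }, right has 2 {33, 21}.
            Root 21: left subtree has 1 node {33}, right has 0 { }.
  Root 9: left subtree has 0 nodes { }, right has 1 {15}.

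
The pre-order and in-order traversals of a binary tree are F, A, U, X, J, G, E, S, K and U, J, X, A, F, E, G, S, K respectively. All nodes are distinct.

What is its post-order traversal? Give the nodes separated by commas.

The first element of pre-order is the root; it splits in-order into left and right subtrees.
Root F: left subtree has 4 nodes {U, J, X, A}, right has 4 {E, G, S, K}.
  Root A: left subtree has 3 nodes {U, J, X}, right has 0 { }.
    Root U: left subtree has 0 nodes { }, right has 2 {J, X}.
      Root X: left subtree has 1 node {J}, right has 0 { }.
  Root G: left subtree has 1 node {E}, right has 2 {S, K}.
    Root S: left subtree has 0 nodes { }, right has 1 {K}.

J, X, U, A, E, K, S, G, F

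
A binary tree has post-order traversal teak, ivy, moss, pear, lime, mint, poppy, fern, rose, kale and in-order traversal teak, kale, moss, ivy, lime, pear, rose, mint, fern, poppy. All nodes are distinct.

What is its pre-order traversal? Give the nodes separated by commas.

The last element of post-order is the root; it splits in-order into left and right subtrees.
Root kale: left subtree has 1 node {teak}, right has 8 {moss, ivy, lime, pear, rose, mint, fern, poppy}.
  Root rose: left subtree has 4 nodes {moss, ivy, lime, pear}, right has 3 {mint, fern, poppy}.
    Root lime: left subtree has 2 nodes {moss, ivy}, right has 1 {pear}.
      Root moss: left subtree has 0 nodes { }, right has 1 {ivy}.
    Root fern: left subtree has 1 node {mint}, right has 1 {poppy}.

kale, teak, rose, lime, moss, ivy, pear, fern, mint, poppy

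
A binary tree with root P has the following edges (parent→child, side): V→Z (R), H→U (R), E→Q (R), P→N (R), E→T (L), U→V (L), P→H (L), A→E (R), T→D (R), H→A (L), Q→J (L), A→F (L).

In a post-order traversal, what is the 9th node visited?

V

Post-order visits the left subtree, then the right subtree, then the node.
At P: go left to H.
  At H: go left to A.
    At A: go left to F.
      F is a leaf — visit F.
    At A: go right to E.
      At E: go left to T.
        At T: no left child.
        At T: go right to D.
          D is a leaf — visit D.
        Visit T.
      At E: go right to Q.
        At Q: go left to J.
          J is a leaf — visit J.
        At Q: no right child.
        Visit Q.
      Visit E.
    Visit A.
  At H: go right to U.
    At U: go left to V.
      At V: no left child.
      At V: go right to Z.
        Z is a leaf — visit Z.
      Visit V.
    At U: no right child.
    Visit U.
  Visit H.
At P: go right to N.
  N is a leaf — visit N.
Visit P.
Full post-order sequence: F, D, T, J, Q, E, A, Z, V, U, H, N, P.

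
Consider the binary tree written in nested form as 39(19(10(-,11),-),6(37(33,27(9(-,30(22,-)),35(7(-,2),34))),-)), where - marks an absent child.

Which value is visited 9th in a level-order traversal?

9

Level-order visits nodes level by level from the root, left to right within each level.
Level 0: 39
Level 1: 19, 6
Level 2: 10, 37
Level 3: 11, 33, 27
Level 4: 9, 35
Level 5: 30, 7, 34
Level 6: 22, 2
Full level-order sequence: 39, 19, 6, 10, 37, 11, 33, 27, 9, 35, 30, 7, 34, 22, 2.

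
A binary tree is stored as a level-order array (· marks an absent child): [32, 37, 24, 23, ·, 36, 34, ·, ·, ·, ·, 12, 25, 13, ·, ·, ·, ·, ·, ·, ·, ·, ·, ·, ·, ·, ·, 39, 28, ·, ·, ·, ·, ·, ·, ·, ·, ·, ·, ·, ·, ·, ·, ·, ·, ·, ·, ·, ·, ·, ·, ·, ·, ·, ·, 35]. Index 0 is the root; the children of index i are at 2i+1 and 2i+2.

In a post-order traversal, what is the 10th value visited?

Post-order visits the left subtree, then the right subtree, then the node.
At 32: go left to 37.
  At 37: go left to 23.
    23 is a leaf — visit 23.
  At 37: no right child.
  Visit 37.
At 32: go right to 24.
  At 24: go left to 36.
    At 36: go left to 12.
      12 is a leaf — visit 12.
    At 36: go right to 25.
      25 is a leaf — visit 25.
    Visit 36.
  At 24: go right to 34.
    At 34: go left to 13.
      At 13: go left to 39.
        At 39: go left to 35.
          35 is a leaf — visit 35.
        At 39: no right child.
        Visit 39.
      At 13: go right to 28.
        28 is a leaf — visit 28.
      Visit 13.
    At 34: no right child.
    Visit 34.
  Visit 24.
Visit 32.
Full post-order sequence: 23, 37, 12, 25, 36, 35, 39, 28, 13, 34, 24, 32.

34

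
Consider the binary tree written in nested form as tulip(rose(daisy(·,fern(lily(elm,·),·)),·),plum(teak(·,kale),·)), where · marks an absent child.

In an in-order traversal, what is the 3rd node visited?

lily

In-order visits the left subtree, then the node, then the right subtree.
At tulip: go left to rose.
  At rose: go left to daisy.
    At daisy: no left child.
    Visit daisy.
    At daisy: go right to fern.
      At fern: go left to lily.
        At lily: go left to elm.
          elm is a leaf — visit elm.
        Visit lily.
        At lily: no right child.
      Visit fern.
      At fern: no right child.
  Visit rose.
  At rose: no right child.
Visit tulip.
At tulip: go right to plum.
  At plum: go left to teak.
    At teak: no left child.
    Visit teak.
    At teak: go right to kale.
      kale is a leaf — visit kale.
  Visit plum.
  At plum: no right child.
Full in-order sequence: daisy, elm, lily, fern, rose, tulip, teak, kale, plum.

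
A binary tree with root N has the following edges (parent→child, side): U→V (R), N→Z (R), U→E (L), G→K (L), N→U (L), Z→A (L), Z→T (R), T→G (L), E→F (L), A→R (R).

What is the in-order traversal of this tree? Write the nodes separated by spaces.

F E U V N A R Z K G T

In-order visits the left subtree, then the node, then the right subtree.
At N: go left to U.
  At U: go left to E.
    At E: go left to F.
      F is a leaf — visit F.
    Visit E.
    At E: no right child.
  Visit U.
  At U: go right to V.
    V is a leaf — visit V.
Visit N.
At N: go right to Z.
  At Z: go left to A.
    At A: no left child.
    Visit A.
    At A: go right to R.
      R is a leaf — visit R.
  Visit Z.
  At Z: go right to T.
    At T: go left to G.
      At G: go left to K.
        K is a leaf — visit K.
      Visit G.
      At G: no right child.
    Visit T.
    At T: no right child.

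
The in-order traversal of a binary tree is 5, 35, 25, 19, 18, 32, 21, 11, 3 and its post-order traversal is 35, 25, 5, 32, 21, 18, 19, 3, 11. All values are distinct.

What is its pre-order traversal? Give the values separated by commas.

The last element of post-order is the root; it splits in-order into left and right subtrees.
Root 11: left subtree has 7 nodes {5, 35, 25, 19, 18, 32, 21}, right has 1 {3}.
  Root 19: left subtree has 3 nodes {5, 35, 25}, right has 3 {18, 32, 21}.
    Root 5: left subtree has 0 nodes { }, right has 2 {35, 25}.
      Root 25: left subtree has 1 node {35}, right has 0 { }.
    Root 18: left subtree has 0 nodes { }, right has 2 {32, 21}.
      Root 21: left subtree has 1 node {32}, right has 0 { }.

11, 19, 5, 25, 35, 18, 21, 32, 3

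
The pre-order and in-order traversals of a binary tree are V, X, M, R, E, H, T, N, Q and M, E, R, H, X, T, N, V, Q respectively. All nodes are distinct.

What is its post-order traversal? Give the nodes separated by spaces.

E H R M N T X Q V

The first element of pre-order is the root; it splits in-order into left and right subtrees.
Root V: left subtree has 7 nodes {M, E, R, H, X, T, N}, right has 1 {Q}.
  Root X: left subtree has 4 nodes {M, E, R, H}, right has 2 {T, N}.
    Root M: left subtree has 0 nodes { }, right has 3 {E, R, H}.
      Root R: left subtree has 1 node {E}, right has 1 {H}.
    Root T: left subtree has 0 nodes { }, right has 1 {N}.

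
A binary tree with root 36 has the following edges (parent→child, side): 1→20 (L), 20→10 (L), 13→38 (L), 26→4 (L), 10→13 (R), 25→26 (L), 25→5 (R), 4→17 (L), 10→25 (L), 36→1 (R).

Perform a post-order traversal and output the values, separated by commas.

Post-order visits the left subtree, then the right subtree, then the node.
At 36: no left child.
At 36: go right to 1.
  At 1: go left to 20.
    At 20: go left to 10.
      At 10: go left to 25.
        At 25: go left to 26.
          At 26: go left to 4.
            At 4: go left to 17.
              17 is a leaf — visit 17.
            At 4: no right child.
            Visit 4.
          At 26: no right child.
          Visit 26.
        At 25: go right to 5.
          5 is a leaf — visit 5.
        Visit 25.
      At 10: go right to 13.
        At 13: go left to 38.
          38 is a leaf — visit 38.
        At 13: no right child.
        Visit 13.
      Visit 10.
    At 20: no right child.
    Visit 20.
  At 1: no right child.
  Visit 1.
Visit 36.

17, 4, 26, 5, 25, 38, 13, 10, 20, 1, 36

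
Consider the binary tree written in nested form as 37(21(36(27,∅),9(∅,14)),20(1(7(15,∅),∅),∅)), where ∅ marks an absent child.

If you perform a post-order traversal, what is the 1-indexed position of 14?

Post-order visits the left subtree, then the right subtree, then the node.
At 37: go left to 21.
  At 21: go left to 36.
    At 36: go left to 27.
      27 is a leaf — visit 27.
    At 36: no right child.
    Visit 36.
  At 21: go right to 9.
    At 9: no left child.
    At 9: go right to 14.
      14 is a leaf — visit 14.
    Visit 9.
  Visit 21.
At 37: go right to 20.
  At 20: go left to 1.
    At 1: go left to 7.
      At 7: go left to 15.
        15 is a leaf — visit 15.
      At 7: no right child.
      Visit 7.
    At 1: no right child.
    Visit 1.
  At 20: no right child.
  Visit 20.
Visit 37.
Full post-order sequence: 27, 36, 14, 9, 21, 15, 7, 1, 20, 37.

3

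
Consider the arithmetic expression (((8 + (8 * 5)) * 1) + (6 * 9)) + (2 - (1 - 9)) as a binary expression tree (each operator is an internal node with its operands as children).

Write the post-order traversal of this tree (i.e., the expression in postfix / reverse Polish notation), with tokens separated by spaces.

Post-order on an expression tree gives postfix notation: for each operator, emit left operand, right operand, then the operator.

8 8 5 * + 1 * 6 9 * + 2 1 9 - - +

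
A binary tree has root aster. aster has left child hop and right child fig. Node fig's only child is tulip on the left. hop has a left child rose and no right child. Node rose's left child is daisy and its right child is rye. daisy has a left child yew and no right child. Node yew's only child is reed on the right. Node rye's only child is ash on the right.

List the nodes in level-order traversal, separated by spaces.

Level-order visits nodes level by level from the root, left to right within each level.
Level 0: aster
Level 1: hop, fig
Level 2: rose, tulip
Level 3: daisy, rye
Level 4: yew, ash
Level 5: reed

aster hop fig rose tulip daisy rye yew ash reed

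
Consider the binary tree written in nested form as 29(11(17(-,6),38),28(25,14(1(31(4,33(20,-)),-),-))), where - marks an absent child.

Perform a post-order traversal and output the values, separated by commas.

Post-order visits the left subtree, then the right subtree, then the node.
At 29: go left to 11.
  At 11: go left to 17.
    At 17: no left child.
    At 17: go right to 6.
      6 is a leaf — visit 6.
    Visit 17.
  At 11: go right to 38.
    38 is a leaf — visit 38.
  Visit 11.
At 29: go right to 28.
  At 28: go left to 25.
    25 is a leaf — visit 25.
  At 28: go right to 14.
    At 14: go left to 1.
      At 1: go left to 31.
        At 31: go left to 4.
          4 is a leaf — visit 4.
        At 31: go right to 33.
          At 33: go left to 20.
            20 is a leaf — visit 20.
          At 33: no right child.
          Visit 33.
        Visit 31.
      At 1: no right child.
      Visit 1.
    At 14: no right child.
    Visit 14.
  Visit 28.
Visit 29.

6, 17, 38, 11, 25, 4, 20, 33, 31, 1, 14, 28, 29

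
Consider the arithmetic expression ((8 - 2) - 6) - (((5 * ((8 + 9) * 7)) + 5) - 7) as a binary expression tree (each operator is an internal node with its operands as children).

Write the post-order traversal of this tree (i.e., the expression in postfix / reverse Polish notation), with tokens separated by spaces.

Post-order on an expression tree gives postfix notation: for each operator, emit left operand, right operand, then the operator.

8 2 - 6 - 5 8 9 + 7 * * 5 + 7 - -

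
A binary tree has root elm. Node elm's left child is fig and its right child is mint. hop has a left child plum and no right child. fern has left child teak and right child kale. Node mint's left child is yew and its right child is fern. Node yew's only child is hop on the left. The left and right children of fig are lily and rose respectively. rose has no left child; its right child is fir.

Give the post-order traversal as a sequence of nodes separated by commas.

lily, fir, rose, fig, plum, hop, yew, teak, kale, fern, mint, elm

Post-order visits the left subtree, then the right subtree, then the node.
At elm: go left to fig.
  At fig: go left to lily.
    lily is a leaf — visit lily.
  At fig: go right to rose.
    At rose: no left child.
    At rose: go right to fir.
      fir is a leaf — visit fir.
    Visit rose.
  Visit fig.
At elm: go right to mint.
  At mint: go left to yew.
    At yew: go left to hop.
      At hop: go left to plum.
        plum is a leaf — visit plum.
      At hop: no right child.
      Visit hop.
    At yew: no right child.
    Visit yew.
  At mint: go right to fern.
    At fern: go left to teak.
      teak is a leaf — visit teak.
    At fern: go right to kale.
      kale is a leaf — visit kale.
    Visit fern.
  Visit mint.
Visit elm.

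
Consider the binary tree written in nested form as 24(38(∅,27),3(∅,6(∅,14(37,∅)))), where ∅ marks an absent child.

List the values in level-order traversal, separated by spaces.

Level-order visits nodes level by level from the root, left to right within each level.
Level 0: 24
Level 1: 38, 3
Level 2: 27, 6
Level 3: 14
Level 4: 37

24 38 3 27 6 14 37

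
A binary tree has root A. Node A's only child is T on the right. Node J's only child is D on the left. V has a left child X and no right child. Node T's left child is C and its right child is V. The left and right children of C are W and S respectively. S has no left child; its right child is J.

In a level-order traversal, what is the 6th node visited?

Level-order visits nodes level by level from the root, left to right within each level.
Level 0: A
Level 1: T
Level 2: C, V
Level 3: W, S, X
Level 4: J
Level 5: D
Full level-order sequence: A, T, C, V, W, S, X, J, D.

S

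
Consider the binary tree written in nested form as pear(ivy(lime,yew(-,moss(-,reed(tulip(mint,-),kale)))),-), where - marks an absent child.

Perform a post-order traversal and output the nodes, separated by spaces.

lime mint tulip kale reed moss yew ivy pear

Post-order visits the left subtree, then the right subtree, then the node.
At pear: go left to ivy.
  At ivy: go left to lime.
    lime is a leaf — visit lime.
  At ivy: go right to yew.
    At yew: no left child.
    At yew: go right to moss.
      At moss: no left child.
      At moss: go right to reed.
        At reed: go left to tulip.
          At tulip: go left to mint.
            mint is a leaf — visit mint.
          At tulip: no right child.
          Visit tulip.
        At reed: go right to kale.
          kale is a leaf — visit kale.
        Visit reed.
      Visit moss.
    Visit yew.
  Visit ivy.
At pear: no right child.
Visit pear.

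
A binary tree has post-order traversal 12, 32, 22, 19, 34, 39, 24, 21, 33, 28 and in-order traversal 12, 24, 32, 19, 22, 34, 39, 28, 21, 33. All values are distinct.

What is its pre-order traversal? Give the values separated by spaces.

28 24 12 39 34 19 32 22 33 21

The last element of post-order is the root; it splits in-order into left and right subtrees.
Root 28: left subtree has 7 nodes {12, 24, 32, 19, 22, 34, 39}, right has 2 {21, 33}.
  Root 24: left subtree has 1 node {12}, right has 5 {32, 19, 22, 34, 39}.
    Root 39: left subtree has 4 nodes {32, 19, 22, 34}, right has 0 { }.
      Root 34: left subtree has 3 nodes {32, 19, 22}, right has 0 { }.
        Root 19: left subtree has 1 node {32}, right has 1 {22}.
  Root 33: left subtree has 1 node {21}, right has 0 { }.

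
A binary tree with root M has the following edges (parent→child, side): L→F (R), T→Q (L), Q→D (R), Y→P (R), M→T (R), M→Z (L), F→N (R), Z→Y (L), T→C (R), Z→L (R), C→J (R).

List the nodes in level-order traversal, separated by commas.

M, Z, T, Y, L, Q, C, P, F, D, J, N

Level-order visits nodes level by level from the root, left to right within each level.
Level 0: M
Level 1: Z, T
Level 2: Y, L, Q, C
Level 3: P, F, D, J
Level 4: N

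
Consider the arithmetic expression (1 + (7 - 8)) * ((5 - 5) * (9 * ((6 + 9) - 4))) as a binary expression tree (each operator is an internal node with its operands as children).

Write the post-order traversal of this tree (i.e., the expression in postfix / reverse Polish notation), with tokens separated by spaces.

Post-order on an expression tree gives postfix notation: for each operator, emit left operand, right operand, then the operator.

1 7 8 - + 5 5 - 9 6 9 + 4 - * * *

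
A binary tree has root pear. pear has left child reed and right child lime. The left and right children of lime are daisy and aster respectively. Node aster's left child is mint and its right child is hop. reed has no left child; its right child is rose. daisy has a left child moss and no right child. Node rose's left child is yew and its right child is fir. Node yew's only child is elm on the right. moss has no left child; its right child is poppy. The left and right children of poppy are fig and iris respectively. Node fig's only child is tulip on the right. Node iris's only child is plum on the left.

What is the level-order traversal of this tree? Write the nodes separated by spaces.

Level-order visits nodes level by level from the root, left to right within each level.
Level 0: pear
Level 1: reed, lime
Level 2: rose, daisy, aster
Level 3: yew, fir, moss, mint, hop
Level 4: elm, poppy
Level 5: fig, iris
Level 6: tulip, plum

pear reed lime rose daisy aster yew fir moss mint hop elm poppy fig iris tulip plum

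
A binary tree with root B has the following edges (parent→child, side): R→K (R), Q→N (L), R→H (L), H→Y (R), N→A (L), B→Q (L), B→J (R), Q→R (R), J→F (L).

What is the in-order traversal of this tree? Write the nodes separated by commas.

A, N, Q, H, Y, R, K, B, F, J

In-order visits the left subtree, then the node, then the right subtree.
At B: go left to Q.
  At Q: go left to N.
    At N: go left to A.
      A is a leaf — visit A.
    Visit N.
    At N: no right child.
  Visit Q.
  At Q: go right to R.
    At R: go left to H.
      At H: no left child.
      Visit H.
      At H: go right to Y.
        Y is a leaf — visit Y.
    Visit R.
    At R: go right to K.
      K is a leaf — visit K.
Visit B.
At B: go right to J.
  At J: go left to F.
    F is a leaf — visit F.
  Visit J.
  At J: no right child.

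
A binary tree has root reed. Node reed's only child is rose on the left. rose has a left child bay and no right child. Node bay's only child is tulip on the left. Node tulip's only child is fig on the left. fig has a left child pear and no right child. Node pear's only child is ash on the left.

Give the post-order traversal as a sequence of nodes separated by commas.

Post-order visits the left subtree, then the right subtree, then the node.
At reed: go left to rose.
  At rose: go left to bay.
    At bay: go left to tulip.
      At tulip: go left to fig.
        At fig: go left to pear.
          At pear: go left to ash.
            ash is a leaf — visit ash.
          At pear: no right child.
          Visit pear.
        At fig: no right child.
        Visit fig.
      At tulip: no right child.
      Visit tulip.
    At bay: no right child.
    Visit bay.
  At rose: no right child.
  Visit rose.
At reed: no right child.
Visit reed.

ash, pear, fig, tulip, bay, rose, reed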